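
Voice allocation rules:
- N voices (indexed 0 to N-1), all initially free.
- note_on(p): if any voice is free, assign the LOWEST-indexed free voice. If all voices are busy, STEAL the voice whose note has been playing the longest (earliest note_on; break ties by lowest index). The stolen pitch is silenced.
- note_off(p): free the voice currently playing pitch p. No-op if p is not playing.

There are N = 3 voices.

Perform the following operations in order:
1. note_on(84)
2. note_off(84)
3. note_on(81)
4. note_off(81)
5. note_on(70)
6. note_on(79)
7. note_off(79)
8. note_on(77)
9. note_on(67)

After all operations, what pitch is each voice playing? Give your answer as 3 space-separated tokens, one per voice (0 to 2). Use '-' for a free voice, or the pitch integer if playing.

Op 1: note_on(84): voice 0 is free -> assigned | voices=[84 - -]
Op 2: note_off(84): free voice 0 | voices=[- - -]
Op 3: note_on(81): voice 0 is free -> assigned | voices=[81 - -]
Op 4: note_off(81): free voice 0 | voices=[- - -]
Op 5: note_on(70): voice 0 is free -> assigned | voices=[70 - -]
Op 6: note_on(79): voice 1 is free -> assigned | voices=[70 79 -]
Op 7: note_off(79): free voice 1 | voices=[70 - -]
Op 8: note_on(77): voice 1 is free -> assigned | voices=[70 77 -]
Op 9: note_on(67): voice 2 is free -> assigned | voices=[70 77 67]

Answer: 70 77 67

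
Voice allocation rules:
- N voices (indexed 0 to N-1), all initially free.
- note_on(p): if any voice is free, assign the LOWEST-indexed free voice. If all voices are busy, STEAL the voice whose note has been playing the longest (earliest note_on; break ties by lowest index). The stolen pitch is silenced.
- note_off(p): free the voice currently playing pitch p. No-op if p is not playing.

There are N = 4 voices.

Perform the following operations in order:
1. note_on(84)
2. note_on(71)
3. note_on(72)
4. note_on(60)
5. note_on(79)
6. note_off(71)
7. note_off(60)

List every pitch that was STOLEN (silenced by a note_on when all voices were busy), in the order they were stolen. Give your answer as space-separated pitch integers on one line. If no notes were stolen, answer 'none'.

Answer: 84

Derivation:
Op 1: note_on(84): voice 0 is free -> assigned | voices=[84 - - -]
Op 2: note_on(71): voice 1 is free -> assigned | voices=[84 71 - -]
Op 3: note_on(72): voice 2 is free -> assigned | voices=[84 71 72 -]
Op 4: note_on(60): voice 3 is free -> assigned | voices=[84 71 72 60]
Op 5: note_on(79): all voices busy, STEAL voice 0 (pitch 84, oldest) -> assign | voices=[79 71 72 60]
Op 6: note_off(71): free voice 1 | voices=[79 - 72 60]
Op 7: note_off(60): free voice 3 | voices=[79 - 72 -]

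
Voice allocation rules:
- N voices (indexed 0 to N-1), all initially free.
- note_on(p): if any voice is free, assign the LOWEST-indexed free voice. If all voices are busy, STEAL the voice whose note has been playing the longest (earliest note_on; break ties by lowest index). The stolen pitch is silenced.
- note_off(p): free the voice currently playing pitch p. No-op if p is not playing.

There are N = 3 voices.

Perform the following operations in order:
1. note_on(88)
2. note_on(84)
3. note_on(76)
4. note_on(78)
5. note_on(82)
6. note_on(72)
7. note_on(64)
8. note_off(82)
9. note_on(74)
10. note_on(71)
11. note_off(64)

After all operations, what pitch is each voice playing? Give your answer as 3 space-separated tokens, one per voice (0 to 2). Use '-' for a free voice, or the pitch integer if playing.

Op 1: note_on(88): voice 0 is free -> assigned | voices=[88 - -]
Op 2: note_on(84): voice 1 is free -> assigned | voices=[88 84 -]
Op 3: note_on(76): voice 2 is free -> assigned | voices=[88 84 76]
Op 4: note_on(78): all voices busy, STEAL voice 0 (pitch 88, oldest) -> assign | voices=[78 84 76]
Op 5: note_on(82): all voices busy, STEAL voice 1 (pitch 84, oldest) -> assign | voices=[78 82 76]
Op 6: note_on(72): all voices busy, STEAL voice 2 (pitch 76, oldest) -> assign | voices=[78 82 72]
Op 7: note_on(64): all voices busy, STEAL voice 0 (pitch 78, oldest) -> assign | voices=[64 82 72]
Op 8: note_off(82): free voice 1 | voices=[64 - 72]
Op 9: note_on(74): voice 1 is free -> assigned | voices=[64 74 72]
Op 10: note_on(71): all voices busy, STEAL voice 2 (pitch 72, oldest) -> assign | voices=[64 74 71]
Op 11: note_off(64): free voice 0 | voices=[- 74 71]

Answer: - 74 71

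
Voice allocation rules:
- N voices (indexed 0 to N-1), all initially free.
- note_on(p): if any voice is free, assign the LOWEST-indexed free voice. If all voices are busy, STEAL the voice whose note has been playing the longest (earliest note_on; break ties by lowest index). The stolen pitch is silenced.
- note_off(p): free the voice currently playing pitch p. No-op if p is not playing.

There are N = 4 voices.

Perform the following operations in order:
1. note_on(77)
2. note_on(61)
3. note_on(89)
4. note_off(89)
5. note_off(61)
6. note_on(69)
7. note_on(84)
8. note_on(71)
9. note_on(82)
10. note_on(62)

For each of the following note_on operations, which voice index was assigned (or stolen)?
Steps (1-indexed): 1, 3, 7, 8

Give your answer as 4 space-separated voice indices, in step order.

Answer: 0 2 2 3

Derivation:
Op 1: note_on(77): voice 0 is free -> assigned | voices=[77 - - -]
Op 2: note_on(61): voice 1 is free -> assigned | voices=[77 61 - -]
Op 3: note_on(89): voice 2 is free -> assigned | voices=[77 61 89 -]
Op 4: note_off(89): free voice 2 | voices=[77 61 - -]
Op 5: note_off(61): free voice 1 | voices=[77 - - -]
Op 6: note_on(69): voice 1 is free -> assigned | voices=[77 69 - -]
Op 7: note_on(84): voice 2 is free -> assigned | voices=[77 69 84 -]
Op 8: note_on(71): voice 3 is free -> assigned | voices=[77 69 84 71]
Op 9: note_on(82): all voices busy, STEAL voice 0 (pitch 77, oldest) -> assign | voices=[82 69 84 71]
Op 10: note_on(62): all voices busy, STEAL voice 1 (pitch 69, oldest) -> assign | voices=[82 62 84 71]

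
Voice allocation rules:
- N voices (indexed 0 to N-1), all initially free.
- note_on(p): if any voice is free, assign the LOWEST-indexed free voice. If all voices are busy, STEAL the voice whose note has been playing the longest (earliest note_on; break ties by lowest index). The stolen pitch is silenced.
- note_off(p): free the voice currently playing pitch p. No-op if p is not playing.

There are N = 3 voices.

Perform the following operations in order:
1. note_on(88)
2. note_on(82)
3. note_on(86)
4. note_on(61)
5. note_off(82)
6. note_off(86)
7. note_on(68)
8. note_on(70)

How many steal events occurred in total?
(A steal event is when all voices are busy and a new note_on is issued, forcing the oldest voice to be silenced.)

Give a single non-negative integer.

Op 1: note_on(88): voice 0 is free -> assigned | voices=[88 - -]
Op 2: note_on(82): voice 1 is free -> assigned | voices=[88 82 -]
Op 3: note_on(86): voice 2 is free -> assigned | voices=[88 82 86]
Op 4: note_on(61): all voices busy, STEAL voice 0 (pitch 88, oldest) -> assign | voices=[61 82 86]
Op 5: note_off(82): free voice 1 | voices=[61 - 86]
Op 6: note_off(86): free voice 2 | voices=[61 - -]
Op 7: note_on(68): voice 1 is free -> assigned | voices=[61 68 -]
Op 8: note_on(70): voice 2 is free -> assigned | voices=[61 68 70]

Answer: 1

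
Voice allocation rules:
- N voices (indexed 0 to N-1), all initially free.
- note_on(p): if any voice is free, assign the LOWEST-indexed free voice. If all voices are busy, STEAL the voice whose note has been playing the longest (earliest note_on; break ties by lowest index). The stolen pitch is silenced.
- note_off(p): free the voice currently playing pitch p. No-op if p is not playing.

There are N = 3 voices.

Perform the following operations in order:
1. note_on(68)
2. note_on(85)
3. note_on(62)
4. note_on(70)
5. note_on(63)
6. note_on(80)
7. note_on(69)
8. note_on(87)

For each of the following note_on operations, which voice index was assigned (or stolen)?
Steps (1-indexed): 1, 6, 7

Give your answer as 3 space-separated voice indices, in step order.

Answer: 0 2 0

Derivation:
Op 1: note_on(68): voice 0 is free -> assigned | voices=[68 - -]
Op 2: note_on(85): voice 1 is free -> assigned | voices=[68 85 -]
Op 3: note_on(62): voice 2 is free -> assigned | voices=[68 85 62]
Op 4: note_on(70): all voices busy, STEAL voice 0 (pitch 68, oldest) -> assign | voices=[70 85 62]
Op 5: note_on(63): all voices busy, STEAL voice 1 (pitch 85, oldest) -> assign | voices=[70 63 62]
Op 6: note_on(80): all voices busy, STEAL voice 2 (pitch 62, oldest) -> assign | voices=[70 63 80]
Op 7: note_on(69): all voices busy, STEAL voice 0 (pitch 70, oldest) -> assign | voices=[69 63 80]
Op 8: note_on(87): all voices busy, STEAL voice 1 (pitch 63, oldest) -> assign | voices=[69 87 80]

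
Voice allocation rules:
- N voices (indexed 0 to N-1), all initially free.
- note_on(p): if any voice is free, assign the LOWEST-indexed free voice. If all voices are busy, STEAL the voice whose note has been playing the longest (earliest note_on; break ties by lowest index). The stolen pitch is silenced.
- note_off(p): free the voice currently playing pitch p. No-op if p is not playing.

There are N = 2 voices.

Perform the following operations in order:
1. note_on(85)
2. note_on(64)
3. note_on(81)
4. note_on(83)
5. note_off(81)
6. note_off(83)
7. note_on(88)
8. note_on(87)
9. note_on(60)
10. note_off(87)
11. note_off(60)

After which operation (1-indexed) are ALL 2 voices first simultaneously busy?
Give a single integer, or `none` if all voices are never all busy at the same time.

Answer: 2

Derivation:
Op 1: note_on(85): voice 0 is free -> assigned | voices=[85 -]
Op 2: note_on(64): voice 1 is free -> assigned | voices=[85 64]
Op 3: note_on(81): all voices busy, STEAL voice 0 (pitch 85, oldest) -> assign | voices=[81 64]
Op 4: note_on(83): all voices busy, STEAL voice 1 (pitch 64, oldest) -> assign | voices=[81 83]
Op 5: note_off(81): free voice 0 | voices=[- 83]
Op 6: note_off(83): free voice 1 | voices=[- -]
Op 7: note_on(88): voice 0 is free -> assigned | voices=[88 -]
Op 8: note_on(87): voice 1 is free -> assigned | voices=[88 87]
Op 9: note_on(60): all voices busy, STEAL voice 0 (pitch 88, oldest) -> assign | voices=[60 87]
Op 10: note_off(87): free voice 1 | voices=[60 -]
Op 11: note_off(60): free voice 0 | voices=[- -]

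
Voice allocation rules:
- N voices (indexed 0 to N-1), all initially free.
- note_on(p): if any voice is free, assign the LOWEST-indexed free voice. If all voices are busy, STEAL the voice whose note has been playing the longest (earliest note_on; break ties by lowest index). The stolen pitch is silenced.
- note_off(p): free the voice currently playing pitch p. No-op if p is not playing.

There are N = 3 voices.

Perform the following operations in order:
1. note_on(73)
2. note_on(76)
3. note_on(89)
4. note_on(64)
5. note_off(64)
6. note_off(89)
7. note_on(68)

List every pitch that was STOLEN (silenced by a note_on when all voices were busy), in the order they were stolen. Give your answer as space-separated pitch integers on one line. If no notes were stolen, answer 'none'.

Answer: 73

Derivation:
Op 1: note_on(73): voice 0 is free -> assigned | voices=[73 - -]
Op 2: note_on(76): voice 1 is free -> assigned | voices=[73 76 -]
Op 3: note_on(89): voice 2 is free -> assigned | voices=[73 76 89]
Op 4: note_on(64): all voices busy, STEAL voice 0 (pitch 73, oldest) -> assign | voices=[64 76 89]
Op 5: note_off(64): free voice 0 | voices=[- 76 89]
Op 6: note_off(89): free voice 2 | voices=[- 76 -]
Op 7: note_on(68): voice 0 is free -> assigned | voices=[68 76 -]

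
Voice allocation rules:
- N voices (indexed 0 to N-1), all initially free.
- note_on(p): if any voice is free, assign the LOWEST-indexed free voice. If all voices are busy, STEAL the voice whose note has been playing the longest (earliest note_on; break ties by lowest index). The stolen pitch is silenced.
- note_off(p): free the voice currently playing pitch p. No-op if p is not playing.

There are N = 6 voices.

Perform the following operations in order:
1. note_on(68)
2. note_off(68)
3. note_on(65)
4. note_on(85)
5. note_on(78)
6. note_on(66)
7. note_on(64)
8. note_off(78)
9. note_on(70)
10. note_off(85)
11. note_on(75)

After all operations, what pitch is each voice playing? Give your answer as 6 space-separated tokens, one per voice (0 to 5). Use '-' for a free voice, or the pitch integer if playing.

Op 1: note_on(68): voice 0 is free -> assigned | voices=[68 - - - - -]
Op 2: note_off(68): free voice 0 | voices=[- - - - - -]
Op 3: note_on(65): voice 0 is free -> assigned | voices=[65 - - - - -]
Op 4: note_on(85): voice 1 is free -> assigned | voices=[65 85 - - - -]
Op 5: note_on(78): voice 2 is free -> assigned | voices=[65 85 78 - - -]
Op 6: note_on(66): voice 3 is free -> assigned | voices=[65 85 78 66 - -]
Op 7: note_on(64): voice 4 is free -> assigned | voices=[65 85 78 66 64 -]
Op 8: note_off(78): free voice 2 | voices=[65 85 - 66 64 -]
Op 9: note_on(70): voice 2 is free -> assigned | voices=[65 85 70 66 64 -]
Op 10: note_off(85): free voice 1 | voices=[65 - 70 66 64 -]
Op 11: note_on(75): voice 1 is free -> assigned | voices=[65 75 70 66 64 -]

Answer: 65 75 70 66 64 -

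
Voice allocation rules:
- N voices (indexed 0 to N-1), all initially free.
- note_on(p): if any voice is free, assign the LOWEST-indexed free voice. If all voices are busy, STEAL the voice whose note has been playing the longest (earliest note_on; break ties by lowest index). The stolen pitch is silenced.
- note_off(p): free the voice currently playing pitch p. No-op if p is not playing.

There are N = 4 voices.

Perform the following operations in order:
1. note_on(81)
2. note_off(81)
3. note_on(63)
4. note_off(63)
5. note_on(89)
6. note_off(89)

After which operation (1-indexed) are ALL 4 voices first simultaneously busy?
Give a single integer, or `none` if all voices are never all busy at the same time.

Answer: none

Derivation:
Op 1: note_on(81): voice 0 is free -> assigned | voices=[81 - - -]
Op 2: note_off(81): free voice 0 | voices=[- - - -]
Op 3: note_on(63): voice 0 is free -> assigned | voices=[63 - - -]
Op 4: note_off(63): free voice 0 | voices=[- - - -]
Op 5: note_on(89): voice 0 is free -> assigned | voices=[89 - - -]
Op 6: note_off(89): free voice 0 | voices=[- - - -]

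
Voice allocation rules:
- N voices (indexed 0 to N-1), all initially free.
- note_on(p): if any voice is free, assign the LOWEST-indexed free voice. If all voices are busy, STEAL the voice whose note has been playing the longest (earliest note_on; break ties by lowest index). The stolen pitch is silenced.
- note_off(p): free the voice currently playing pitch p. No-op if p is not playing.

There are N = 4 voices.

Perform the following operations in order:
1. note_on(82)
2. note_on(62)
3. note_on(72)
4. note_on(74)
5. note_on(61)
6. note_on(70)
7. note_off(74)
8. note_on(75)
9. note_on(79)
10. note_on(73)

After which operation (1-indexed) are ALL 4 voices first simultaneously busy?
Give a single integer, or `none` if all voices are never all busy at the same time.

Op 1: note_on(82): voice 0 is free -> assigned | voices=[82 - - -]
Op 2: note_on(62): voice 1 is free -> assigned | voices=[82 62 - -]
Op 3: note_on(72): voice 2 is free -> assigned | voices=[82 62 72 -]
Op 4: note_on(74): voice 3 is free -> assigned | voices=[82 62 72 74]
Op 5: note_on(61): all voices busy, STEAL voice 0 (pitch 82, oldest) -> assign | voices=[61 62 72 74]
Op 6: note_on(70): all voices busy, STEAL voice 1 (pitch 62, oldest) -> assign | voices=[61 70 72 74]
Op 7: note_off(74): free voice 3 | voices=[61 70 72 -]
Op 8: note_on(75): voice 3 is free -> assigned | voices=[61 70 72 75]
Op 9: note_on(79): all voices busy, STEAL voice 2 (pitch 72, oldest) -> assign | voices=[61 70 79 75]
Op 10: note_on(73): all voices busy, STEAL voice 0 (pitch 61, oldest) -> assign | voices=[73 70 79 75]

Answer: 4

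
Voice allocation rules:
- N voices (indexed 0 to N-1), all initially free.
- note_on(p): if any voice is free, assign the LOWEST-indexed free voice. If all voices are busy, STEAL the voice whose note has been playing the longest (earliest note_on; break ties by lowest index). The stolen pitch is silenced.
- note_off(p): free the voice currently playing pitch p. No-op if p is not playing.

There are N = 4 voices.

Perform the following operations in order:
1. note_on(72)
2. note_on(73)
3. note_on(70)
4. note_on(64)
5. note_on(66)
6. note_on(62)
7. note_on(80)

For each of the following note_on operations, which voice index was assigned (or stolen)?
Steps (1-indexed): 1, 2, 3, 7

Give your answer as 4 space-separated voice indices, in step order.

Op 1: note_on(72): voice 0 is free -> assigned | voices=[72 - - -]
Op 2: note_on(73): voice 1 is free -> assigned | voices=[72 73 - -]
Op 3: note_on(70): voice 2 is free -> assigned | voices=[72 73 70 -]
Op 4: note_on(64): voice 3 is free -> assigned | voices=[72 73 70 64]
Op 5: note_on(66): all voices busy, STEAL voice 0 (pitch 72, oldest) -> assign | voices=[66 73 70 64]
Op 6: note_on(62): all voices busy, STEAL voice 1 (pitch 73, oldest) -> assign | voices=[66 62 70 64]
Op 7: note_on(80): all voices busy, STEAL voice 2 (pitch 70, oldest) -> assign | voices=[66 62 80 64]

Answer: 0 1 2 2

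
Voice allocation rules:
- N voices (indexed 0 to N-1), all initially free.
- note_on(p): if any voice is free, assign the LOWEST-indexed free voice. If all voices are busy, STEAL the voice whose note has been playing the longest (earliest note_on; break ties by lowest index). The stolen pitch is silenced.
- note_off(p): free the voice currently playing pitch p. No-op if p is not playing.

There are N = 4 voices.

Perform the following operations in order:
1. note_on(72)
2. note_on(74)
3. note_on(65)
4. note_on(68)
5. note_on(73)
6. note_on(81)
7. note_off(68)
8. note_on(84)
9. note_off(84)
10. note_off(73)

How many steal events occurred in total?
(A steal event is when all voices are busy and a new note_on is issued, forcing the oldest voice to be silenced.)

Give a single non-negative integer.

Op 1: note_on(72): voice 0 is free -> assigned | voices=[72 - - -]
Op 2: note_on(74): voice 1 is free -> assigned | voices=[72 74 - -]
Op 3: note_on(65): voice 2 is free -> assigned | voices=[72 74 65 -]
Op 4: note_on(68): voice 3 is free -> assigned | voices=[72 74 65 68]
Op 5: note_on(73): all voices busy, STEAL voice 0 (pitch 72, oldest) -> assign | voices=[73 74 65 68]
Op 6: note_on(81): all voices busy, STEAL voice 1 (pitch 74, oldest) -> assign | voices=[73 81 65 68]
Op 7: note_off(68): free voice 3 | voices=[73 81 65 -]
Op 8: note_on(84): voice 3 is free -> assigned | voices=[73 81 65 84]
Op 9: note_off(84): free voice 3 | voices=[73 81 65 -]
Op 10: note_off(73): free voice 0 | voices=[- 81 65 -]

Answer: 2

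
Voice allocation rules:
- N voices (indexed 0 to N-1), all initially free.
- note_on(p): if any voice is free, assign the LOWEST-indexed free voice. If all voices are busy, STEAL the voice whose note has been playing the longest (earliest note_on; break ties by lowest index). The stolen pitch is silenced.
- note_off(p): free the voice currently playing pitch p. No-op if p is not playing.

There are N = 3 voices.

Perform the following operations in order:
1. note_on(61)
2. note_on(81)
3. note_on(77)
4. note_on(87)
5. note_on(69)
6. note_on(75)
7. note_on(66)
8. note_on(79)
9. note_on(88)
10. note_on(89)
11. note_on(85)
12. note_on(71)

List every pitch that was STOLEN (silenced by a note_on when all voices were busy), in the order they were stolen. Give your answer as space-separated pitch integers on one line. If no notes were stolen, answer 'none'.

Op 1: note_on(61): voice 0 is free -> assigned | voices=[61 - -]
Op 2: note_on(81): voice 1 is free -> assigned | voices=[61 81 -]
Op 3: note_on(77): voice 2 is free -> assigned | voices=[61 81 77]
Op 4: note_on(87): all voices busy, STEAL voice 0 (pitch 61, oldest) -> assign | voices=[87 81 77]
Op 5: note_on(69): all voices busy, STEAL voice 1 (pitch 81, oldest) -> assign | voices=[87 69 77]
Op 6: note_on(75): all voices busy, STEAL voice 2 (pitch 77, oldest) -> assign | voices=[87 69 75]
Op 7: note_on(66): all voices busy, STEAL voice 0 (pitch 87, oldest) -> assign | voices=[66 69 75]
Op 8: note_on(79): all voices busy, STEAL voice 1 (pitch 69, oldest) -> assign | voices=[66 79 75]
Op 9: note_on(88): all voices busy, STEAL voice 2 (pitch 75, oldest) -> assign | voices=[66 79 88]
Op 10: note_on(89): all voices busy, STEAL voice 0 (pitch 66, oldest) -> assign | voices=[89 79 88]
Op 11: note_on(85): all voices busy, STEAL voice 1 (pitch 79, oldest) -> assign | voices=[89 85 88]
Op 12: note_on(71): all voices busy, STEAL voice 2 (pitch 88, oldest) -> assign | voices=[89 85 71]

Answer: 61 81 77 87 69 75 66 79 88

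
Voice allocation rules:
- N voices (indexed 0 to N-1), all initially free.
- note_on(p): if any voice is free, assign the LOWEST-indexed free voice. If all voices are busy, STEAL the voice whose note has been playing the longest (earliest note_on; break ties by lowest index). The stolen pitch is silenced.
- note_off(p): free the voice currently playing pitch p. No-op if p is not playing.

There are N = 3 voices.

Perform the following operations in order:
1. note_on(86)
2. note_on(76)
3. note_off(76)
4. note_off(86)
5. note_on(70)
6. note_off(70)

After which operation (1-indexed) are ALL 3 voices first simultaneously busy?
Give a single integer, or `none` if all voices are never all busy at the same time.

Answer: none

Derivation:
Op 1: note_on(86): voice 0 is free -> assigned | voices=[86 - -]
Op 2: note_on(76): voice 1 is free -> assigned | voices=[86 76 -]
Op 3: note_off(76): free voice 1 | voices=[86 - -]
Op 4: note_off(86): free voice 0 | voices=[- - -]
Op 5: note_on(70): voice 0 is free -> assigned | voices=[70 - -]
Op 6: note_off(70): free voice 0 | voices=[- - -]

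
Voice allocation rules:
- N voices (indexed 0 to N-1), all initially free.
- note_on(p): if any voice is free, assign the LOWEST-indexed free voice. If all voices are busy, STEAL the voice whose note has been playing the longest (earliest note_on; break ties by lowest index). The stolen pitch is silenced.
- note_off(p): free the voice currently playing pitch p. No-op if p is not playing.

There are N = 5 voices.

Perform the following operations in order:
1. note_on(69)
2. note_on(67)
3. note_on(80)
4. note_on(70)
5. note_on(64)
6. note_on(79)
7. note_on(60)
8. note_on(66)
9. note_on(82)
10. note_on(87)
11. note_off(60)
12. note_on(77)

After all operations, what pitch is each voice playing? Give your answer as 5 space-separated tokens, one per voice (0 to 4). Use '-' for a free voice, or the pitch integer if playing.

Op 1: note_on(69): voice 0 is free -> assigned | voices=[69 - - - -]
Op 2: note_on(67): voice 1 is free -> assigned | voices=[69 67 - - -]
Op 3: note_on(80): voice 2 is free -> assigned | voices=[69 67 80 - -]
Op 4: note_on(70): voice 3 is free -> assigned | voices=[69 67 80 70 -]
Op 5: note_on(64): voice 4 is free -> assigned | voices=[69 67 80 70 64]
Op 6: note_on(79): all voices busy, STEAL voice 0 (pitch 69, oldest) -> assign | voices=[79 67 80 70 64]
Op 7: note_on(60): all voices busy, STEAL voice 1 (pitch 67, oldest) -> assign | voices=[79 60 80 70 64]
Op 8: note_on(66): all voices busy, STEAL voice 2 (pitch 80, oldest) -> assign | voices=[79 60 66 70 64]
Op 9: note_on(82): all voices busy, STEAL voice 3 (pitch 70, oldest) -> assign | voices=[79 60 66 82 64]
Op 10: note_on(87): all voices busy, STEAL voice 4 (pitch 64, oldest) -> assign | voices=[79 60 66 82 87]
Op 11: note_off(60): free voice 1 | voices=[79 - 66 82 87]
Op 12: note_on(77): voice 1 is free -> assigned | voices=[79 77 66 82 87]

Answer: 79 77 66 82 87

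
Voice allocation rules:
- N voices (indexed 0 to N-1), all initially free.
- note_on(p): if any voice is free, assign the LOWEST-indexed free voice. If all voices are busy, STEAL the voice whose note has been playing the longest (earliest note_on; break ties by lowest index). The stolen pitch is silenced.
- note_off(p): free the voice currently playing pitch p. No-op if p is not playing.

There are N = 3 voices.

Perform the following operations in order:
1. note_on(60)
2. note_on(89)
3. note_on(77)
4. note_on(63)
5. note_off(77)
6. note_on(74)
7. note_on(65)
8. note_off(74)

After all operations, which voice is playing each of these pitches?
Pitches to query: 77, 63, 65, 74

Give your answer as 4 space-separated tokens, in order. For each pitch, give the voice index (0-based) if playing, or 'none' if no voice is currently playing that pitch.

Op 1: note_on(60): voice 0 is free -> assigned | voices=[60 - -]
Op 2: note_on(89): voice 1 is free -> assigned | voices=[60 89 -]
Op 3: note_on(77): voice 2 is free -> assigned | voices=[60 89 77]
Op 4: note_on(63): all voices busy, STEAL voice 0 (pitch 60, oldest) -> assign | voices=[63 89 77]
Op 5: note_off(77): free voice 2 | voices=[63 89 -]
Op 6: note_on(74): voice 2 is free -> assigned | voices=[63 89 74]
Op 7: note_on(65): all voices busy, STEAL voice 1 (pitch 89, oldest) -> assign | voices=[63 65 74]
Op 8: note_off(74): free voice 2 | voices=[63 65 -]

Answer: none 0 1 none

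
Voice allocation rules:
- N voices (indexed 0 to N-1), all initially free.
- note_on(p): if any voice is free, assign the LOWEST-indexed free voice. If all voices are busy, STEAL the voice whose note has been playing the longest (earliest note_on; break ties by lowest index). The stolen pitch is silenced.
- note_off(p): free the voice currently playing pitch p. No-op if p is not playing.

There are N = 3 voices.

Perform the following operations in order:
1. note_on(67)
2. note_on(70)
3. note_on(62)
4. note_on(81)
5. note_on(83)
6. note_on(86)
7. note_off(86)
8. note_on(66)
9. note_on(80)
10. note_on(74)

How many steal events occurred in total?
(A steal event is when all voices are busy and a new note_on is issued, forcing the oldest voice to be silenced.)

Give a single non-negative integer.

Answer: 5

Derivation:
Op 1: note_on(67): voice 0 is free -> assigned | voices=[67 - -]
Op 2: note_on(70): voice 1 is free -> assigned | voices=[67 70 -]
Op 3: note_on(62): voice 2 is free -> assigned | voices=[67 70 62]
Op 4: note_on(81): all voices busy, STEAL voice 0 (pitch 67, oldest) -> assign | voices=[81 70 62]
Op 5: note_on(83): all voices busy, STEAL voice 1 (pitch 70, oldest) -> assign | voices=[81 83 62]
Op 6: note_on(86): all voices busy, STEAL voice 2 (pitch 62, oldest) -> assign | voices=[81 83 86]
Op 7: note_off(86): free voice 2 | voices=[81 83 -]
Op 8: note_on(66): voice 2 is free -> assigned | voices=[81 83 66]
Op 9: note_on(80): all voices busy, STEAL voice 0 (pitch 81, oldest) -> assign | voices=[80 83 66]
Op 10: note_on(74): all voices busy, STEAL voice 1 (pitch 83, oldest) -> assign | voices=[80 74 66]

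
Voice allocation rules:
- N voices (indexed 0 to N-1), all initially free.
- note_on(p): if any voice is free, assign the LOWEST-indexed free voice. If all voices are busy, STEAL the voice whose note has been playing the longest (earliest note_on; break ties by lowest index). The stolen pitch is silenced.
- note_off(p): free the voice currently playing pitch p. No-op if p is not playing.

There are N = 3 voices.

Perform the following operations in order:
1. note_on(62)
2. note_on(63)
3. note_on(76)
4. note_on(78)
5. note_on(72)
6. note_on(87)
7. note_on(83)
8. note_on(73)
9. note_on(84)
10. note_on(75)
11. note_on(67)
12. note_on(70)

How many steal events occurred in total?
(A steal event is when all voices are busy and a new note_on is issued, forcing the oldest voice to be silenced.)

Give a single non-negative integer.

Answer: 9

Derivation:
Op 1: note_on(62): voice 0 is free -> assigned | voices=[62 - -]
Op 2: note_on(63): voice 1 is free -> assigned | voices=[62 63 -]
Op 3: note_on(76): voice 2 is free -> assigned | voices=[62 63 76]
Op 4: note_on(78): all voices busy, STEAL voice 0 (pitch 62, oldest) -> assign | voices=[78 63 76]
Op 5: note_on(72): all voices busy, STEAL voice 1 (pitch 63, oldest) -> assign | voices=[78 72 76]
Op 6: note_on(87): all voices busy, STEAL voice 2 (pitch 76, oldest) -> assign | voices=[78 72 87]
Op 7: note_on(83): all voices busy, STEAL voice 0 (pitch 78, oldest) -> assign | voices=[83 72 87]
Op 8: note_on(73): all voices busy, STEAL voice 1 (pitch 72, oldest) -> assign | voices=[83 73 87]
Op 9: note_on(84): all voices busy, STEAL voice 2 (pitch 87, oldest) -> assign | voices=[83 73 84]
Op 10: note_on(75): all voices busy, STEAL voice 0 (pitch 83, oldest) -> assign | voices=[75 73 84]
Op 11: note_on(67): all voices busy, STEAL voice 1 (pitch 73, oldest) -> assign | voices=[75 67 84]
Op 12: note_on(70): all voices busy, STEAL voice 2 (pitch 84, oldest) -> assign | voices=[75 67 70]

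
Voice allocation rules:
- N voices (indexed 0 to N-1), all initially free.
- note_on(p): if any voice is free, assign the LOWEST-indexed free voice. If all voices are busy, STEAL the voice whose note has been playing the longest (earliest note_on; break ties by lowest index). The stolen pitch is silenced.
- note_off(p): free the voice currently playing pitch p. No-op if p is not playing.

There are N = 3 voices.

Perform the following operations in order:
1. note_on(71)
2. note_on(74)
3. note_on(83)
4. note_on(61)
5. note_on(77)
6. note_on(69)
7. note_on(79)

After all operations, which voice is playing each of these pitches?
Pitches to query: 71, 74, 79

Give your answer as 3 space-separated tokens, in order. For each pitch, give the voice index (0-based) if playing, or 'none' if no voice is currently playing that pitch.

Answer: none none 0

Derivation:
Op 1: note_on(71): voice 0 is free -> assigned | voices=[71 - -]
Op 2: note_on(74): voice 1 is free -> assigned | voices=[71 74 -]
Op 3: note_on(83): voice 2 is free -> assigned | voices=[71 74 83]
Op 4: note_on(61): all voices busy, STEAL voice 0 (pitch 71, oldest) -> assign | voices=[61 74 83]
Op 5: note_on(77): all voices busy, STEAL voice 1 (pitch 74, oldest) -> assign | voices=[61 77 83]
Op 6: note_on(69): all voices busy, STEAL voice 2 (pitch 83, oldest) -> assign | voices=[61 77 69]
Op 7: note_on(79): all voices busy, STEAL voice 0 (pitch 61, oldest) -> assign | voices=[79 77 69]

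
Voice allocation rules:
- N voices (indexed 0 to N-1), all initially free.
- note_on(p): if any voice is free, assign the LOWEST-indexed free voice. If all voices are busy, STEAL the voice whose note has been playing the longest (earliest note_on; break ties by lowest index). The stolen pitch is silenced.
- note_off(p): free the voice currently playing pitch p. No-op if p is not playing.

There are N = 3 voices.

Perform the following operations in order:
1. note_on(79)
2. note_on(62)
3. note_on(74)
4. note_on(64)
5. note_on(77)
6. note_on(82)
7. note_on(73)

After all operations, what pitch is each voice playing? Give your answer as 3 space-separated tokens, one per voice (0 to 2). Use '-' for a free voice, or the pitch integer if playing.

Answer: 73 77 82

Derivation:
Op 1: note_on(79): voice 0 is free -> assigned | voices=[79 - -]
Op 2: note_on(62): voice 1 is free -> assigned | voices=[79 62 -]
Op 3: note_on(74): voice 2 is free -> assigned | voices=[79 62 74]
Op 4: note_on(64): all voices busy, STEAL voice 0 (pitch 79, oldest) -> assign | voices=[64 62 74]
Op 5: note_on(77): all voices busy, STEAL voice 1 (pitch 62, oldest) -> assign | voices=[64 77 74]
Op 6: note_on(82): all voices busy, STEAL voice 2 (pitch 74, oldest) -> assign | voices=[64 77 82]
Op 7: note_on(73): all voices busy, STEAL voice 0 (pitch 64, oldest) -> assign | voices=[73 77 82]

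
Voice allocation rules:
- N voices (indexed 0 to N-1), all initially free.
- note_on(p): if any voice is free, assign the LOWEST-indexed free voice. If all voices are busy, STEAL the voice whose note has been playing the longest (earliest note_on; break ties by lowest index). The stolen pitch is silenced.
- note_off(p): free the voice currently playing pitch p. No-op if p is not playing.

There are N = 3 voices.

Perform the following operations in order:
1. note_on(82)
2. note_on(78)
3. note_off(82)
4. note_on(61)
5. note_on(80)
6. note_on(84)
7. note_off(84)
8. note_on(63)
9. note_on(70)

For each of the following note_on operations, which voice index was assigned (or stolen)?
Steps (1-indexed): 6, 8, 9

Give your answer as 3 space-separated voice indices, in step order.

Answer: 1 1 0

Derivation:
Op 1: note_on(82): voice 0 is free -> assigned | voices=[82 - -]
Op 2: note_on(78): voice 1 is free -> assigned | voices=[82 78 -]
Op 3: note_off(82): free voice 0 | voices=[- 78 -]
Op 4: note_on(61): voice 0 is free -> assigned | voices=[61 78 -]
Op 5: note_on(80): voice 2 is free -> assigned | voices=[61 78 80]
Op 6: note_on(84): all voices busy, STEAL voice 1 (pitch 78, oldest) -> assign | voices=[61 84 80]
Op 7: note_off(84): free voice 1 | voices=[61 - 80]
Op 8: note_on(63): voice 1 is free -> assigned | voices=[61 63 80]
Op 9: note_on(70): all voices busy, STEAL voice 0 (pitch 61, oldest) -> assign | voices=[70 63 80]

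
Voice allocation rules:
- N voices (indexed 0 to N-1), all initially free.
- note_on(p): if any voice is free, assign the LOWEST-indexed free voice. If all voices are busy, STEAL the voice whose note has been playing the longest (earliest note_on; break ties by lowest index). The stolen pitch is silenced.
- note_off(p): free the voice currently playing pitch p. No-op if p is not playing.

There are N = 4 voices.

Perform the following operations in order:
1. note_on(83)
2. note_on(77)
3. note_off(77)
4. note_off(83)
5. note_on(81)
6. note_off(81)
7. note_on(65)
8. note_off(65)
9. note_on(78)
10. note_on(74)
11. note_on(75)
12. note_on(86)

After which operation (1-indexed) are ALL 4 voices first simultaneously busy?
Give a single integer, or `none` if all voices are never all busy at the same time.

Op 1: note_on(83): voice 0 is free -> assigned | voices=[83 - - -]
Op 2: note_on(77): voice 1 is free -> assigned | voices=[83 77 - -]
Op 3: note_off(77): free voice 1 | voices=[83 - - -]
Op 4: note_off(83): free voice 0 | voices=[- - - -]
Op 5: note_on(81): voice 0 is free -> assigned | voices=[81 - - -]
Op 6: note_off(81): free voice 0 | voices=[- - - -]
Op 7: note_on(65): voice 0 is free -> assigned | voices=[65 - - -]
Op 8: note_off(65): free voice 0 | voices=[- - - -]
Op 9: note_on(78): voice 0 is free -> assigned | voices=[78 - - -]
Op 10: note_on(74): voice 1 is free -> assigned | voices=[78 74 - -]
Op 11: note_on(75): voice 2 is free -> assigned | voices=[78 74 75 -]
Op 12: note_on(86): voice 3 is free -> assigned | voices=[78 74 75 86]

Answer: 12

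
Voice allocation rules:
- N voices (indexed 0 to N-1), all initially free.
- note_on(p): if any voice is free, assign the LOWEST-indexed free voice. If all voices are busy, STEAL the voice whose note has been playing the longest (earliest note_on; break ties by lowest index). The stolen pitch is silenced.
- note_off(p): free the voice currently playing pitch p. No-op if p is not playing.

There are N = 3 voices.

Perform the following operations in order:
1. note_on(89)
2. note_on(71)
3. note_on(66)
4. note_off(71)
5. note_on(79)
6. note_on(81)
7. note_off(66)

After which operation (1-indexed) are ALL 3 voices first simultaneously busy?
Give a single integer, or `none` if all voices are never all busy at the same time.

Answer: 3

Derivation:
Op 1: note_on(89): voice 0 is free -> assigned | voices=[89 - -]
Op 2: note_on(71): voice 1 is free -> assigned | voices=[89 71 -]
Op 3: note_on(66): voice 2 is free -> assigned | voices=[89 71 66]
Op 4: note_off(71): free voice 1 | voices=[89 - 66]
Op 5: note_on(79): voice 1 is free -> assigned | voices=[89 79 66]
Op 6: note_on(81): all voices busy, STEAL voice 0 (pitch 89, oldest) -> assign | voices=[81 79 66]
Op 7: note_off(66): free voice 2 | voices=[81 79 -]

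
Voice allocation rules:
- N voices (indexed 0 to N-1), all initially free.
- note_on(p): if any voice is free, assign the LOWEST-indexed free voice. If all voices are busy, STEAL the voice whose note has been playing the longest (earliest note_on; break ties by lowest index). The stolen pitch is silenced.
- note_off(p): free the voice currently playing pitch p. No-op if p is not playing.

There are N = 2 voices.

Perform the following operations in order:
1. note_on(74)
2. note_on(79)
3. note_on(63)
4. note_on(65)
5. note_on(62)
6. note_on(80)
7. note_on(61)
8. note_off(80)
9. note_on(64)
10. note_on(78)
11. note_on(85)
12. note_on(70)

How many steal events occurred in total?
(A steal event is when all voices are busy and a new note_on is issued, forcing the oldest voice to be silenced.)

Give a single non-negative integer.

Answer: 8

Derivation:
Op 1: note_on(74): voice 0 is free -> assigned | voices=[74 -]
Op 2: note_on(79): voice 1 is free -> assigned | voices=[74 79]
Op 3: note_on(63): all voices busy, STEAL voice 0 (pitch 74, oldest) -> assign | voices=[63 79]
Op 4: note_on(65): all voices busy, STEAL voice 1 (pitch 79, oldest) -> assign | voices=[63 65]
Op 5: note_on(62): all voices busy, STEAL voice 0 (pitch 63, oldest) -> assign | voices=[62 65]
Op 6: note_on(80): all voices busy, STEAL voice 1 (pitch 65, oldest) -> assign | voices=[62 80]
Op 7: note_on(61): all voices busy, STEAL voice 0 (pitch 62, oldest) -> assign | voices=[61 80]
Op 8: note_off(80): free voice 1 | voices=[61 -]
Op 9: note_on(64): voice 1 is free -> assigned | voices=[61 64]
Op 10: note_on(78): all voices busy, STEAL voice 0 (pitch 61, oldest) -> assign | voices=[78 64]
Op 11: note_on(85): all voices busy, STEAL voice 1 (pitch 64, oldest) -> assign | voices=[78 85]
Op 12: note_on(70): all voices busy, STEAL voice 0 (pitch 78, oldest) -> assign | voices=[70 85]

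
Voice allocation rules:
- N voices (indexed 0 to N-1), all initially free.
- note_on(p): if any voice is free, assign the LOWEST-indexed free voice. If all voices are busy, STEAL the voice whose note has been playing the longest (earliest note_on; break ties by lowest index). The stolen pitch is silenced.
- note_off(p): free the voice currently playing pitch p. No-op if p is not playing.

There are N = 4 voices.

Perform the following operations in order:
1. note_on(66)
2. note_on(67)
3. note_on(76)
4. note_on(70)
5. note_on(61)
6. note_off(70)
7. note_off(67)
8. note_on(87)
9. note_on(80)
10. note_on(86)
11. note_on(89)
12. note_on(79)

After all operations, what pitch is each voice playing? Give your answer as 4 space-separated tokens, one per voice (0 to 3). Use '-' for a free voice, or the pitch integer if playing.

Answer: 89 79 86 80

Derivation:
Op 1: note_on(66): voice 0 is free -> assigned | voices=[66 - - -]
Op 2: note_on(67): voice 1 is free -> assigned | voices=[66 67 - -]
Op 3: note_on(76): voice 2 is free -> assigned | voices=[66 67 76 -]
Op 4: note_on(70): voice 3 is free -> assigned | voices=[66 67 76 70]
Op 5: note_on(61): all voices busy, STEAL voice 0 (pitch 66, oldest) -> assign | voices=[61 67 76 70]
Op 6: note_off(70): free voice 3 | voices=[61 67 76 -]
Op 7: note_off(67): free voice 1 | voices=[61 - 76 -]
Op 8: note_on(87): voice 1 is free -> assigned | voices=[61 87 76 -]
Op 9: note_on(80): voice 3 is free -> assigned | voices=[61 87 76 80]
Op 10: note_on(86): all voices busy, STEAL voice 2 (pitch 76, oldest) -> assign | voices=[61 87 86 80]
Op 11: note_on(89): all voices busy, STEAL voice 0 (pitch 61, oldest) -> assign | voices=[89 87 86 80]
Op 12: note_on(79): all voices busy, STEAL voice 1 (pitch 87, oldest) -> assign | voices=[89 79 86 80]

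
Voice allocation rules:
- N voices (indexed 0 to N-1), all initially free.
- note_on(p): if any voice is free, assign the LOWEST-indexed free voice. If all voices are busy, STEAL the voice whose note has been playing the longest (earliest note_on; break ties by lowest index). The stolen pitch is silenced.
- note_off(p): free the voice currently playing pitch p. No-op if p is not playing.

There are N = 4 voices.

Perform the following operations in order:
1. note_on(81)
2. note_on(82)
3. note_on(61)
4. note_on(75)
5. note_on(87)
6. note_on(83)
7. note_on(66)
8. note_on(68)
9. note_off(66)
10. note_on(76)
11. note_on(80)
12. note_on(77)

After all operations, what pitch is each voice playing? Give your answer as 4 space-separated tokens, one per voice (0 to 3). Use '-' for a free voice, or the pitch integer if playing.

Op 1: note_on(81): voice 0 is free -> assigned | voices=[81 - - -]
Op 2: note_on(82): voice 1 is free -> assigned | voices=[81 82 - -]
Op 3: note_on(61): voice 2 is free -> assigned | voices=[81 82 61 -]
Op 4: note_on(75): voice 3 is free -> assigned | voices=[81 82 61 75]
Op 5: note_on(87): all voices busy, STEAL voice 0 (pitch 81, oldest) -> assign | voices=[87 82 61 75]
Op 6: note_on(83): all voices busy, STEAL voice 1 (pitch 82, oldest) -> assign | voices=[87 83 61 75]
Op 7: note_on(66): all voices busy, STEAL voice 2 (pitch 61, oldest) -> assign | voices=[87 83 66 75]
Op 8: note_on(68): all voices busy, STEAL voice 3 (pitch 75, oldest) -> assign | voices=[87 83 66 68]
Op 9: note_off(66): free voice 2 | voices=[87 83 - 68]
Op 10: note_on(76): voice 2 is free -> assigned | voices=[87 83 76 68]
Op 11: note_on(80): all voices busy, STEAL voice 0 (pitch 87, oldest) -> assign | voices=[80 83 76 68]
Op 12: note_on(77): all voices busy, STEAL voice 1 (pitch 83, oldest) -> assign | voices=[80 77 76 68]

Answer: 80 77 76 68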